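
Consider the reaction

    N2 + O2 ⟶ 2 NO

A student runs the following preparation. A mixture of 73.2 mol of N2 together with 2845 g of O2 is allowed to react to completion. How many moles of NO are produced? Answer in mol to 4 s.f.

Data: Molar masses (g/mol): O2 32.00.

n(N2) = 73.20 mol
n(O2) = 2845 / 32.00 = 88.91 mol
n/ν → N2: 73.20, O2: 88.91; N2 is limiting.
n(NO) = (2/1) × 73.20 = 146.4 mol

146.4 mol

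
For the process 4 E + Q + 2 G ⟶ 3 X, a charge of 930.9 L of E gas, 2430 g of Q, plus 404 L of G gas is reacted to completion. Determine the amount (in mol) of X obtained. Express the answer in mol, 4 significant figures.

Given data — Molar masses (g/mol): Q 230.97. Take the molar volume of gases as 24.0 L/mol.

25.25 mol

n(E) = 930.9 / 24.0 = 38.79 mol
n(Q) = 2430 / 230.97 = 10.52 mol
n(G) = 404.0 / 24.0 = 16.83 mol
n/ν → E: 9.698, Q: 10.52, G: 8.415; G is limiting.
n(X) = (3/2) × 16.83 = 25.25 mol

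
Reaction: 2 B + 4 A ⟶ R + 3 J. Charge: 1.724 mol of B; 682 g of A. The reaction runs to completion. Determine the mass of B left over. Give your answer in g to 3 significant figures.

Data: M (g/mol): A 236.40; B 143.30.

n(B) = 1.724 mol
n(A) = 682.0 / 236.40 = 2.885 mol
n/ν for B = 1.724/2 = 0.8620
n/ν for A = 2.885/4 = 0.7213
Smallest n/ν is A → limiting reagent.
B consumed = (2/4) × 2.885 = 1.443 mol
B remaining = 1.724 − 1.443 = 0.2810 mol
mass = 0.2810 × 143.30 = 40.27 g

40.3 g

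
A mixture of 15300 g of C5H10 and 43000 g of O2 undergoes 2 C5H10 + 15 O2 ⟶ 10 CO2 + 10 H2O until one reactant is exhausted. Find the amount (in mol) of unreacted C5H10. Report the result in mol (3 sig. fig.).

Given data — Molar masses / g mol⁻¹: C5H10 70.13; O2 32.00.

n(C5H10) = 15300 / 70.13 = 218.2 mol
n(O2) = 43000 / 32.00 = 1344 mol
n/ν → C5H10: 109.1, O2: 89.60; O2 is limiting.
C5H10 consumed = (2/15) × 1344 = 179.2 mol
C5H10 remaining = 218.2 − 179.2 = 39.00 mol

39.0 mol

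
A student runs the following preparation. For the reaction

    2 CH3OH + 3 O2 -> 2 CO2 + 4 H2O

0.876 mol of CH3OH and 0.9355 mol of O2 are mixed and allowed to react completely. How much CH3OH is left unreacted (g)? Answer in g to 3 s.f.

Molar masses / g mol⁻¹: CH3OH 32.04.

n(CH3OH) = 0.8760 mol
n(O2) = 0.9355 mol
n/ν for CH3OH = 0.8760/2 = 0.4380
n/ν for O2 = 0.9355/3 = 0.3118
Smallest n/ν is O2 → limiting reagent.
CH3OH consumed = (2/3) × 0.9355 = 0.6237 mol
CH3OH remaining = 0.8760 − 0.6237 = 0.2523 mol
mass = 0.2523 × 32.04 = 8.084 g

8.08 g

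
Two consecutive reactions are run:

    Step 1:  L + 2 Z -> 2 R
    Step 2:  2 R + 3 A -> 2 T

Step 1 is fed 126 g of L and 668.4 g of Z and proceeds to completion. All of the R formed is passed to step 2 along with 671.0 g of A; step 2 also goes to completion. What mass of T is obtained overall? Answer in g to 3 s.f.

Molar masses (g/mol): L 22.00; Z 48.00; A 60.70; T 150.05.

Step 1:
n(L) = 126.0 / 22.00 = 5.727 mol
n(Z) = 668.4 / 48.00 = 13.93 mol
n/ν for L = 5.727/1 = 5.727
n/ν for Z = 13.93/2 = 6.965
Smallest n/ν is L → limiting reagent.
n(R) produced = (2/1) × 5.727 = 11.45 mol
Step 2:
n(R) available = 11.45 mol
n(A) = 671.0 / 60.70 = 11.05 mol
n/ν for R = 11.45/2 = 5.725
n/ν for A = 11.05/3 = 3.683
Smallest n/ν is A → limiting reagent.
n(T) = (2/3) × 11.05 = 7.367 mol
mass = 7.367 × 150.05 = 1105 g

1110 g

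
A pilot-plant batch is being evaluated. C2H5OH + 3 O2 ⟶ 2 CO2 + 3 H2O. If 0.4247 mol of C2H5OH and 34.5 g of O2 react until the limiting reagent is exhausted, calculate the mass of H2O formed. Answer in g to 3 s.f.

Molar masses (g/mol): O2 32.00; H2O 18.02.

19.4 g

n(C2H5OH) = 0.4247 mol
n(O2) = 34.50 / 32.00 = 1.078 mol
n/ν for C2H5OH = 0.4247/1 = 0.4247
n/ν for O2 = 1.078/3 = 0.3593
Smallest n/ν is O2 → limiting reagent.
n(H2O) = (3/3) × 1.078 = 1.078 mol
mass = 1.078 × 18.02 = 19.43 g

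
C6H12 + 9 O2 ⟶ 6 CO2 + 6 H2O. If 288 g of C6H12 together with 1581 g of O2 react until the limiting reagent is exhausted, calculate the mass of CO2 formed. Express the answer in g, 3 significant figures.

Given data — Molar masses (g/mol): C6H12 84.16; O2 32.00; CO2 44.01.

n(C6H12) = 288.0 / 84.16 = 3.422 mol
n(O2) = 1581 / 32.00 = 49.41 mol
n/ν → C6H12: 3.422, O2: 5.490; C6H12 is limiting.
n(CO2) = (6/1) × 3.422 = 20.53 mol
mass = 20.53 × 44.01 = 903.5 g

904 g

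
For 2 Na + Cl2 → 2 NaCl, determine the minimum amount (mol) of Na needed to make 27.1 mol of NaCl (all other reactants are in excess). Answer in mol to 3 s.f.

27.1 mol

n(NaCl) = 27.10 mol
n(Na) = (2/2) × 27.10 = 27.10 mol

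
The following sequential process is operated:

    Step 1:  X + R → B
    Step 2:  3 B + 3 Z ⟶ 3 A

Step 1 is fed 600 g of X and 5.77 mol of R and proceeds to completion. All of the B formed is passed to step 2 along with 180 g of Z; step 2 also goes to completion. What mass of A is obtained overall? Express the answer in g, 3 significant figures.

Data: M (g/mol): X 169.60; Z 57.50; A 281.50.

881 g

Step 1:
n(X) = 600.0 / 169.60 = 3.538 mol
n(R) = 5.770 mol
n/ν for X = 3.538/1 = 3.538
n/ν for R = 5.770/1 = 5.770
Smallest n/ν is X → limiting reagent.
n(B) produced = (1/1) × 3.538 = 3.538 mol
Step 2:
n(B) available = 3.538 mol
n(Z) = 180.0 / 57.50 = 3.130 mol
n/ν for B = 3.538/3 = 1.179
n/ν for Z = 3.130/3 = 1.043
Smallest n/ν is Z → limiting reagent.
n(A) = (3/3) × 3.130 = 3.130 mol
mass = 3.130 × 281.50 = 881.1 g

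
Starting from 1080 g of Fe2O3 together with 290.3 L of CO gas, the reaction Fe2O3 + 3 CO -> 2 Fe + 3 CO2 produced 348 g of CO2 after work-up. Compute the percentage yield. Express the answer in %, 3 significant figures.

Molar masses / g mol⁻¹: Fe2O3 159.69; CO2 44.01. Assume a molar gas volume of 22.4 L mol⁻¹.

61.0 %

n(Fe2O3) = 1080 / 159.69 = 6.763 mol
n(CO) = 290.3 / 22.4 = 12.96 mol
n/ν for Fe2O3 = 6.763/1 = 6.763
n/ν for CO = 12.96/3 = 4.320
Smallest n/ν is CO → limiting reagent.
theoretical n(CO2) = (3/3) × 12.96 = 12.96 mol → 570.4 g
% yield = 348 / 570.4 × 100 = 61.01 %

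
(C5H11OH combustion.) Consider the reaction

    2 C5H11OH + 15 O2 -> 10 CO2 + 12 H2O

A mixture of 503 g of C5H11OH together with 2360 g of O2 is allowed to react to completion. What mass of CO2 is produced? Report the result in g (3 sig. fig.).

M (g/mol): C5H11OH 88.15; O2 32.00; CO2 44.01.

n(C5H11OH) = 503.0 / 88.15 = 5.706 mol
n(O2) = 2360 / 32.00 = 73.75 mol
n/ν for C5H11OH = 5.706/2 = 2.853
n/ν for O2 = 73.75/15 = 4.917
Smallest n/ν is C5H11OH → limiting reagent.
n(CO2) = (10/2) × 5.706 = 28.53 mol
mass = 28.53 × 44.01 = 1256 g

1260 g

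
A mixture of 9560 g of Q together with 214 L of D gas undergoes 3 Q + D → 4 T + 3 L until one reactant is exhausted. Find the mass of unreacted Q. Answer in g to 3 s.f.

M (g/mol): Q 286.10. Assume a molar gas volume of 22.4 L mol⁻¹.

n(Q) = 9560 / 286.10 = 33.41 mol
n(D) = 214.0 / 22.4 = 9.554 mol
n/ν for Q = 33.41/3 = 11.14
n/ν for D = 9.554/1 = 9.554
Smallest n/ν is D → limiting reagent.
Q consumed = (3/1) × 9.554 = 28.66 mol
Q remaining = 33.41 − 28.66 = 4.750 mol
mass = 4.750 × 286.10 = 1359 g

1360 g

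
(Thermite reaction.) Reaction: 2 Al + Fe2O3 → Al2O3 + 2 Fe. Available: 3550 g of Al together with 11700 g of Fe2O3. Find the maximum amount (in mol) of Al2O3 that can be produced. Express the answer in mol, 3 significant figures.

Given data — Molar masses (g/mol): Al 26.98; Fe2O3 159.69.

65.8 mol

n(Al) = 3550 / 26.98 = 131.6 mol
n(Fe2O3) = 11700 / 159.69 = 73.27 mol
n/ν → Al: 65.80, Fe2O3: 73.27; Al is limiting.
n(Al2O3) = (1/2) × 131.6 = 65.80 mol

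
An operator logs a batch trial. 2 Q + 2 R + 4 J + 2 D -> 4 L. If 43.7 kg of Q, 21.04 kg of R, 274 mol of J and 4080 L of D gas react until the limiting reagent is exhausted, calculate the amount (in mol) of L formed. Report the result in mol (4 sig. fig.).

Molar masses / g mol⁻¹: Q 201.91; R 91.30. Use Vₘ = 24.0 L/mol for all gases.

274.0 mol

n(Q) = 43.70×1000 / 201.91 = 216.4 mol
n(R) = 21.04×1000 / 91.30 = 230.4 mol
n(J) = 274.0 mol
n(D) = 4080 / 24.0 = 170.0 mol
n/ν for Q = 216.4/2 = 108.2
n/ν for R = 230.4/2 = 115.2
n/ν for J = 274.0/4 = 68.50
n/ν for D = 170.0/2 = 85.00
Smallest n/ν is J → limiting reagent.
n(L) = (4/4) × 274.0 = 274.0 mol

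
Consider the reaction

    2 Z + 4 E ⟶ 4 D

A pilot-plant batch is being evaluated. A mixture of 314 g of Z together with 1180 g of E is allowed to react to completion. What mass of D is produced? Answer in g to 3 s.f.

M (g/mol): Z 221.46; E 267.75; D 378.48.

n(Z) = 314.0 / 221.46 = 1.418 mol
n(E) = 1180 / 267.75 = 4.407 mol
n/ν → Z: 0.7090, E: 1.102; Z is limiting.
n(D) = (4/2) × 1.418 = 2.836 mol
mass = 2.836 × 378.48 = 1073 g

1070 g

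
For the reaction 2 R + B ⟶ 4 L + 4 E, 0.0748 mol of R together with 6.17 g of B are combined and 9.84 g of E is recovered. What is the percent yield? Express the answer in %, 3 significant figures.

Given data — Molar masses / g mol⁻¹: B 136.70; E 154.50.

42.6 %

n(R) = 0.07480 mol
n(B) = 6.170 / 136.70 = 0.04514 mol
n/ν for R = 0.07480/2 = 0.03740
n/ν for B = 0.04514/1 = 0.04514
Smallest n/ν is R → limiting reagent.
theoretical n(E) = (4/2) × 0.07480 = 0.1496 mol → 23.11 g
% yield = 9.84 / 23.11 × 100 = 42.58 %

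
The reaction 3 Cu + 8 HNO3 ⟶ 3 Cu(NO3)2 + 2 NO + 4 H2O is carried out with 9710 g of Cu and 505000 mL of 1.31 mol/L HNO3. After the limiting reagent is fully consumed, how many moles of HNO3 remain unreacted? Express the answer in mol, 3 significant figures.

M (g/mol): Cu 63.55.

n(Cu) = 9710 / 63.55 = 152.8 mol
n(HNO3) = 1.31 × 505000/1000 = 661.6 mol
n/ν → Cu: 50.93, HNO3: 82.70; Cu is limiting.
HNO3 consumed = (8/3) × 152.8 = 407.5 mol
HNO3 remaining = 661.6 − 407.5 = 254.1 mol

254 mol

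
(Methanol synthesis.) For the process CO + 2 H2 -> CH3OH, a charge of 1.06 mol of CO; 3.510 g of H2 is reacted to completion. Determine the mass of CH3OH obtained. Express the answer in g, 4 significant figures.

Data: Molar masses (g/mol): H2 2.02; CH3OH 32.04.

27.84 g

n(CO) = 1.060 mol
n(H2) = 3.510 / 2.02 = 1.738 mol
n/ν for CO = 1.060/1 = 1.060
n/ν for H2 = 1.738/2 = 0.8690
Smallest n/ν is H2 → limiting reagent.
n(CH3OH) = (1/2) × 1.738 = 0.8690 mol
mass = 0.8690 × 32.04 = 27.84 g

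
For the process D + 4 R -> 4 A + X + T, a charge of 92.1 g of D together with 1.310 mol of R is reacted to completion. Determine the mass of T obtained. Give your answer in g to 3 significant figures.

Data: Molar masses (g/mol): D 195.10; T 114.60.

n(D) = 92.10 / 195.10 = 0.4721 mol
n(R) = 1.310 mol
n/ν → D: 0.4721, R: 0.3275; R is limiting.
n(T) = (1/4) × 1.310 = 0.3275 mol
mass = 0.3275 × 114.60 = 37.53 g

37.5 g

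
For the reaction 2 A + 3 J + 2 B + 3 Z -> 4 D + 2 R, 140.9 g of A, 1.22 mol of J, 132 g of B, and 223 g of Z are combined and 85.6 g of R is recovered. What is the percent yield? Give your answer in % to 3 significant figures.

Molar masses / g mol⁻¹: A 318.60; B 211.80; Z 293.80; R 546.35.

35.4 %

n(A) = 140.9 / 318.60 = 0.4422 mol
n(J) = 1.220 mol
n(B) = 132.0 / 211.80 = 0.6232 mol
n(Z) = 223.0 / 293.80 = 0.7590 mol
n/ν → A: 0.2211, J: 0.4067, B: 0.3116, Z: 0.2530; A is limiting.
theoretical n(R) = (2/2) × 0.4422 = 0.4422 mol → 241.6 g
% yield = 85.6 / 241.6 × 100 = 35.43 %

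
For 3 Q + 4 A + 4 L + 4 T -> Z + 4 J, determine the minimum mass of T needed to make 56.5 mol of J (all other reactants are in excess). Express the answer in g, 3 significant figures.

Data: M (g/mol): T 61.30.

n(J) = 56.50 mol
n(T) = (4/4) × 56.50 = 56.50 mol
mass = 56.50 × 61.30 = 3463 g

3460 g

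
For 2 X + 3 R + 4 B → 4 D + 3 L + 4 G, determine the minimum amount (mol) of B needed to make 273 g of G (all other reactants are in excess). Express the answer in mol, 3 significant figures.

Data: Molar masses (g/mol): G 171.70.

n(G) = 273 / 171.70 = 1.590 mol
n(B) = (4/4) × 1.590 = 1.590 mol

1.59 mol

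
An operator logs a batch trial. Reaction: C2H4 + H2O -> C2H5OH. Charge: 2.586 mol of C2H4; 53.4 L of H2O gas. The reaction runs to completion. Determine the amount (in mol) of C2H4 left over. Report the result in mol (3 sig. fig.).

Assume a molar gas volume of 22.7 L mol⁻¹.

0.234 mol

n(C2H4) = 2.586 mol
n(H2O) = 53.40 / 22.7 = 2.352 mol
n/ν for C2H4 = 2.586/1 = 2.586
n/ν for H2O = 2.352/1 = 2.352
Smallest n/ν is H2O → limiting reagent.
C2H4 consumed = (1/1) × 2.352 = 2.352 mol
C2H4 remaining = 2.586 − 2.352 = 0.2340 mol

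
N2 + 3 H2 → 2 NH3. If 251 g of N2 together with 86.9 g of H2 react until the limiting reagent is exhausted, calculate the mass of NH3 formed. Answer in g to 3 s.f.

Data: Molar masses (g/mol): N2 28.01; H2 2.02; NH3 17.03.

n(N2) = 251.0 / 28.01 = 8.961 mol
n(H2) = 86.90 / 2.02 = 43.02 mol
n/ν for N2 = 8.961/1 = 8.961
n/ν for H2 = 43.02/3 = 14.34
Smallest n/ν is N2 → limiting reagent.
n(NH3) = (2/1) × 8.961 = 17.92 mol
mass = 17.92 × 17.03 = 305.2 g

305 g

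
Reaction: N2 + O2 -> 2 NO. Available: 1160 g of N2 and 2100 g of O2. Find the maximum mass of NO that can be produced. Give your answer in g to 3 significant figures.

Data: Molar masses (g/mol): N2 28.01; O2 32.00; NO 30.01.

n(N2) = 1160 / 28.01 = 41.41 mol
n(O2) = 2100 / 32.00 = 65.63 mol
n/ν → N2: 41.41, O2: 65.63; N2 is limiting.
n(NO) = (2/1) × 41.41 = 82.82 mol
mass = 82.82 × 30.01 = 2485 g

2490 g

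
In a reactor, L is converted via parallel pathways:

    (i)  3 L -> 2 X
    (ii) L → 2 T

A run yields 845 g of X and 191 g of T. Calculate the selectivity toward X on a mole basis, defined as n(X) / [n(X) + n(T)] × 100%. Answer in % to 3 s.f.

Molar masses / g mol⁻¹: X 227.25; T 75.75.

59.6 %

n(X) = 845 / 227.25 = 3.718 mol
n(T) = 191 / 75.75 = 2.521 mol
selectivity = 3.718/(3.718+2.521) × 100 = 59.59 %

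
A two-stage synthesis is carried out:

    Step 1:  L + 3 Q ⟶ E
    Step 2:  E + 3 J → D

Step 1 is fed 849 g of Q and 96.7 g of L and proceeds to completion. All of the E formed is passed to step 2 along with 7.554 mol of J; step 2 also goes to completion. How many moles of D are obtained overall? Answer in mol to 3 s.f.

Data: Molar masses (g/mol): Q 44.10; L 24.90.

2.52 mol

Step 1:
n(Q) = 849.0 / 44.10 = 19.25 mol
n(L) = 96.70 / 24.90 = 3.884 mol
n/ν → Q: 6.417, L: 3.884; L is limiting.
n(E) produced = (1/1) × 3.884 = 3.884 mol
Step 2:
n(E) available = 3.884 mol
n(J) = 7.554 mol
n/ν → E: 3.884, J: 2.518; J is limiting.
n(D) = (1/3) × 7.554 = 2.518 mol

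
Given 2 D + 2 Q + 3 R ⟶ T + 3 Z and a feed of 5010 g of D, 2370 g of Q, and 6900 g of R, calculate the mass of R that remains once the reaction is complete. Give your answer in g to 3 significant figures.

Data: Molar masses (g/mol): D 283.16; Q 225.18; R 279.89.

2480 g

n(D) = 5010 / 283.16 = 17.69 mol
n(Q) = 2370 / 225.18 = 10.52 mol
n(R) = 6900 / 279.89 = 24.65 mol
n/ν for D = 17.69/2 = 8.845
n/ν for Q = 10.52/2 = 5.260
n/ν for R = 24.65/3 = 8.217
Smallest n/ν is Q → limiting reagent.
R consumed = (3/2) × 10.52 = 15.78 mol
R remaining = 24.65 − 15.78 = 8.870 mol
mass = 8.870 × 279.89 = 2483 g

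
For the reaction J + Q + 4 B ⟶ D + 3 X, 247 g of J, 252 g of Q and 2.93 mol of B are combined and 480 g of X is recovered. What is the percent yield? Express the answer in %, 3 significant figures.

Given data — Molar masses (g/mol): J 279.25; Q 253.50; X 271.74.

n(J) = 247.0 / 279.25 = 0.8845 mol
n(Q) = 252.0 / 253.50 = 0.9941 mol
n(B) = 2.930 mol
n/ν → J: 0.8845, Q: 0.9941, B: 0.7325; B is limiting.
theoretical n(X) = (3/4) × 2.930 = 2.198 mol → 597.3 g
% yield = 480 / 597.3 × 100 = 80.36 %

80.4 %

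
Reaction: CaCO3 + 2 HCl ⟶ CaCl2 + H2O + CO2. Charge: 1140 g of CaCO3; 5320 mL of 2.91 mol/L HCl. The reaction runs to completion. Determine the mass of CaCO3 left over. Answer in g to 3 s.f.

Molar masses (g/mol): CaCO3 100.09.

365 g

n(CaCO3) = 1140 / 100.09 = 11.39 mol
n(HCl) = 2.91 × 5320/1000 = 15.48 mol
n/ν for CaCO3 = 11.39/1 = 11.39
n/ν for HCl = 15.48/2 = 7.740
Smallest n/ν is HCl → limiting reagent.
CaCO3 consumed = (1/2) × 15.48 = 7.740 mol
CaCO3 remaining = 11.39 − 7.740 = 3.650 mol
mass = 3.650 × 100.09 = 365.3 g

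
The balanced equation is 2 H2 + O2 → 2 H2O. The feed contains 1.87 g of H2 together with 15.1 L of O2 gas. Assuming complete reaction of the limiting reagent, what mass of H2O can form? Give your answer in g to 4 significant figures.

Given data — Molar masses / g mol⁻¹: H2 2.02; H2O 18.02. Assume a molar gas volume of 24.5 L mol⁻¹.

n(H2) = 1.870 / 2.02 = 0.9257 mol
n(O2) = 15.10 / 24.5 = 0.6163 mol
n/ν for H2 = 0.9257/2 = 0.4629
n/ν for O2 = 0.6163/1 = 0.6163
Smallest n/ν is H2 → limiting reagent.
n(H2O) = (2/2) × 0.9257 = 0.9257 mol
mass = 0.9257 × 18.02 = 16.68 g

16.68 g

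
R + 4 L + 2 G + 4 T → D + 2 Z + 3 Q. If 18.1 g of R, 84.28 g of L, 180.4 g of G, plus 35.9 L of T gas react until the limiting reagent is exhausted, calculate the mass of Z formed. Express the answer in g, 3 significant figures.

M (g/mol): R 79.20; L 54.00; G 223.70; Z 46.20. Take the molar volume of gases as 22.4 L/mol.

n(R) = 18.10 / 79.20 = 0.2285 mol
n(L) = 84.28 / 54.00 = 1.561 mol
n(G) = 180.4 / 223.70 = 0.8064 mol
n(T) = 35.90 / 22.4 = 1.603 mol
n/ν for R = 0.2285/1 = 0.2285
n/ν for L = 1.561/4 = 0.3903
n/ν for G = 0.8064/2 = 0.4032
n/ν for T = 1.603/4 = 0.4008
Smallest n/ν is R → limiting reagent.
n(Z) = (2/1) × 0.2285 = 0.4570 mol
mass = 0.4570 × 46.20 = 21.11 g

21.1 g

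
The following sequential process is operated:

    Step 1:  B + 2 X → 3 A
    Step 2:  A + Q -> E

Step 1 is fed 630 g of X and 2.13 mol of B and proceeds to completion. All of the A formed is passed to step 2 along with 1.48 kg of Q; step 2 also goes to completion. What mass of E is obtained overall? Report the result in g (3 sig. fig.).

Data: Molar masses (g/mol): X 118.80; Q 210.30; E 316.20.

Step 1:
n(X) = 630.0 / 118.80 = 5.303 mol
n(B) = 2.130 mol
n/ν for X = 5.303/2 = 2.652
n/ν for B = 2.130/1 = 2.130
Smallest n/ν is B → limiting reagent.
n(A) produced = (3/1) × 2.130 = 6.390 mol
Step 2:
n(A) available = 6.390 mol
n(Q) = 1.480×1000 / 210.30 = 7.038 mol
n/ν for A = 6.390/1 = 6.390
n/ν for Q = 7.038/1 = 7.038
Smallest n/ν is A → limiting reagent.
n(E) = (1/1) × 6.390 = 6.390 mol
mass = 6.390 × 316.20 = 2021 g

2020 g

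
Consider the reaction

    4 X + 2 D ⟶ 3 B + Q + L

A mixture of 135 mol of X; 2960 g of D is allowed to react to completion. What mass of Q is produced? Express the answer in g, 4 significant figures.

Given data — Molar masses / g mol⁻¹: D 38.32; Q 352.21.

11890 g

n(X) = 135.0 mol
n(D) = 2960 / 38.32 = 77.24 mol
n/ν for X = 135.0/4 = 33.75
n/ν for D = 77.24/2 = 38.62
Smallest n/ν is X → limiting reagent.
n(Q) = (1/4) × 135.0 = 33.75 mol
mass = 33.75 × 352.21 = 11890 g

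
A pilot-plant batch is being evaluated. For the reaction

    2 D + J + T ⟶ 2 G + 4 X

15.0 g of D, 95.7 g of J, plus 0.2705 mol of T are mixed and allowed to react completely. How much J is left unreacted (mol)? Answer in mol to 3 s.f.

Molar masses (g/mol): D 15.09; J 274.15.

0.0786 mol

n(D) = 15.00 / 15.09 = 0.9940 mol
n(J) = 95.70 / 274.15 = 0.3491 mol
n(T) = 0.2705 mol
n/ν → D: 0.4970, J: 0.3491, T: 0.2705; T is limiting.
J consumed = (1/1) × 0.2705 = 0.2705 mol
J remaining = 0.3491 − 0.2705 = 0.07860 mol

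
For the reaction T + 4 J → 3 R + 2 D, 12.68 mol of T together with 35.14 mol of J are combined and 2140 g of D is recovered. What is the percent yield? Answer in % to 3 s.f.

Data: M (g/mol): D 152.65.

n(T) = 12.68 mol
n(J) = 35.14 mol
n/ν → T: 12.68, J: 8.785; J is limiting.
theoretical n(D) = (2/4) × 35.14 = 17.57 mol → 2682 g
% yield = 2140 / 2682 × 100 = 79.79 %

79.8 %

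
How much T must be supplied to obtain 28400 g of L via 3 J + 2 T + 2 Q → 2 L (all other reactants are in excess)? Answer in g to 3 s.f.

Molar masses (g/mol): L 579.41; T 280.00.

n(L) = 28400 / 579.41 = 49.02 mol
n(T) = (2/2) × 49.02 = 49.02 mol
mass = 49.02 × 280.00 = 13730 g

13700 g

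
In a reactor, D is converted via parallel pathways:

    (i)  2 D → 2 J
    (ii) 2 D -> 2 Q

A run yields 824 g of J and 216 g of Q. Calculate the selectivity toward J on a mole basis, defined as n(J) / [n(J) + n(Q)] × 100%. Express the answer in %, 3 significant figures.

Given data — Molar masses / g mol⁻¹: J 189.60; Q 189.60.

n(J) = 824 / 189.60 = 4.346 mol
n(Q) = 216 / 189.60 = 1.139 mol
selectivity = 4.346/(4.346+1.139) × 100 = 79.23 %

79.2 %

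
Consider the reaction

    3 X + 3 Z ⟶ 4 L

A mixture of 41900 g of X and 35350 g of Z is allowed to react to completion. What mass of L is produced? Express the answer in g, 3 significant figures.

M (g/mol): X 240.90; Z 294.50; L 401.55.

n(X) = 41900 / 240.90 = 173.9 mol
n(Z) = 35350 / 294.50 = 120.0 mol
n/ν for X = 173.9/3 = 57.97
n/ν for Z = 120.0/3 = 40.00
Smallest n/ν is Z → limiting reagent.
n(L) = (4/3) × 120.0 = 160.0 mol
mass = 160.0 × 401.55 = 64250 g

64300 g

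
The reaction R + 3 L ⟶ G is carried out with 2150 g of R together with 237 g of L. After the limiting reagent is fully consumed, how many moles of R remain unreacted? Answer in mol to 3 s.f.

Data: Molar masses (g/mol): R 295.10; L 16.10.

n(R) = 2150 / 295.10 = 7.286 mol
n(L) = 237.0 / 16.10 = 14.72 mol
n/ν → R: 7.286, L: 4.907; L is limiting.
R consumed = (1/3) × 14.72 = 4.907 mol
R remaining = 7.286 − 4.907 = 2.379 mol

2.38 mol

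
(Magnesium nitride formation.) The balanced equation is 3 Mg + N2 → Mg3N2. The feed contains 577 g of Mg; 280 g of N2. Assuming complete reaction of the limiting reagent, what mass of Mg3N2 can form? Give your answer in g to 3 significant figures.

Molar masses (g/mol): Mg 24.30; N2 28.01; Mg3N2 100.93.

799 g

n(Mg) = 577.0 / 24.30 = 23.74 mol
n(N2) = 280.0 / 28.01 = 9.996 mol
n/ν for Mg = 23.74/3 = 7.913
n/ν for N2 = 9.996/1 = 9.996
Smallest n/ν is Mg → limiting reagent.
n(Mg3N2) = (1/3) × 23.74 = 7.913 mol
mass = 7.913 × 100.93 = 798.7 g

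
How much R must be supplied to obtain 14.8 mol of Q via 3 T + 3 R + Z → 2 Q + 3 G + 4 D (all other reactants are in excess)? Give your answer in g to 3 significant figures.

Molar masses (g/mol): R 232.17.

n(Q) = 14.80 mol
n(R) = (3/2) × 14.80 = 22.20 mol
mass = 22.20 × 232.17 = 5154 g

5150 g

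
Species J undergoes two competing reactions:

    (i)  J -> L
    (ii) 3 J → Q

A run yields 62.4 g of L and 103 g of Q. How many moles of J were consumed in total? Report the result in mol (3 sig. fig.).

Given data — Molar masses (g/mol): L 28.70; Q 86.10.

5.76 mol

n(L) = 62.4 / 28.70 = 2.174 mol
n(Q) = 103 / 86.10 = 1.196 mol
n(J) via (i) = (1/1)×2.174 = 2.174 mol
n(J) via (ii) = (3/1)×1.196 = 3.588 mol
total n(J) = 2.174 + 3.588 = 5.762 mol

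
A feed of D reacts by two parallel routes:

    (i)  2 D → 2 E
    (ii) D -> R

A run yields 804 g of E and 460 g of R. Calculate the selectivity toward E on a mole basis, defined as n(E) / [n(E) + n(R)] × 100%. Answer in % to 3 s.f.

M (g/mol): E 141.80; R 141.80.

63.6 %

n(E) = 804 / 141.80 = 5.670 mol
n(R) = 460 / 141.80 = 3.244 mol
selectivity = 5.670/(5.670+3.244) × 100 = 63.61 %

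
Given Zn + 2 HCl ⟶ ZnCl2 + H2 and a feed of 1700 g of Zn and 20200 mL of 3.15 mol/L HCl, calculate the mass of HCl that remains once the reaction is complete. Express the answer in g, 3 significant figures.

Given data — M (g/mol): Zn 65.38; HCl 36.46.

424 g

n(Zn) = 1700 / 65.38 = 26.00 mol
n(HCl) = 3.15 × 20200/1000 = 63.63 mol
n/ν for Zn = 26.00/1 = 26.00
n/ν for HCl = 63.63/2 = 31.82
Smallest n/ν is Zn → limiting reagent.
HCl consumed = (2/1) × 26.00 = 52.00 mol
HCl remaining = 63.63 − 52.00 = 11.63 mol
mass = 11.63 × 36.46 = 424.0 g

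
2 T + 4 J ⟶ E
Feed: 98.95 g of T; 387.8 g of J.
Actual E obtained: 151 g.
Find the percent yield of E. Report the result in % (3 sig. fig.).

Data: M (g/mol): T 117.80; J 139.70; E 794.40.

45.3 %

n(T) = 98.95 / 117.80 = 0.8400 mol
n(J) = 387.8 / 139.70 = 2.776 mol
n/ν for T = 0.8400/2 = 0.4200
n/ν for J = 2.776/4 = 0.6940
Smallest n/ν is T → limiting reagent.
theoretical n(E) = (1/2) × 0.8400 = 0.4200 mol → 333.6 g
% yield = 151 / 333.6 × 100 = 45.26 %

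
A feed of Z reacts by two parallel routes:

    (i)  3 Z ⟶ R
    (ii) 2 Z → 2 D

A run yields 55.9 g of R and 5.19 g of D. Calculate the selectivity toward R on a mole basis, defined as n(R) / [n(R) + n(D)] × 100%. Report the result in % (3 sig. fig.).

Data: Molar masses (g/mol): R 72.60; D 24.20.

n(R) = 55.9 / 72.60 = 0.7700 mol
n(D) = 5.19 / 24.20 = 0.2145 mol
selectivity = 0.7700/(0.7700+0.2145) × 100 = 78.21 %

78.2 %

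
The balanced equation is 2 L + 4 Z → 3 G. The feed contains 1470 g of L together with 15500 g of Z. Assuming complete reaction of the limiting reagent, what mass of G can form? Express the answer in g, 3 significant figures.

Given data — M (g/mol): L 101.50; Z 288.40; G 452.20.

n(L) = 1470 / 101.50 = 14.48 mol
n(Z) = 15500 / 288.40 = 53.74 mol
n/ν → L: 7.240, Z: 13.44; L is limiting.
n(G) = (3/2) × 14.48 = 21.72 mol
mass = 21.72 × 452.20 = 9822 g

9820 g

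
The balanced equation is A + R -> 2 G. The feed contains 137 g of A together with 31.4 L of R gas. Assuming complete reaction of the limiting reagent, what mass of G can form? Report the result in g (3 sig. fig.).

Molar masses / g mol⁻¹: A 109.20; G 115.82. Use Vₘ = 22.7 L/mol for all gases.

n(A) = 137.0 / 109.20 = 1.255 mol
n(R) = 31.40 / 22.7 = 1.383 mol
n/ν for A = 1.255/1 = 1.255
n/ν for R = 1.383/1 = 1.383
Smallest n/ν is A → limiting reagent.
n(G) = (2/1) × 1.255 = 2.510 mol
mass = 2.510 × 115.82 = 290.7 g

291 g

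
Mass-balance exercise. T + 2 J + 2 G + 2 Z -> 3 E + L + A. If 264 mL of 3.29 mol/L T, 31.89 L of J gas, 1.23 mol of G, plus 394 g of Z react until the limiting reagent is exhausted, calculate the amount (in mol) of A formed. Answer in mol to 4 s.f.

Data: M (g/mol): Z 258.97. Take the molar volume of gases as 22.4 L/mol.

n(T) = 3.29 × 264.0/1000 = 0.8686 mol
n(J) = 31.89 / 22.4 = 1.424 mol
n(G) = 1.230 mol
n(Z) = 394.0 / 258.97 = 1.521 mol
n/ν for T = 0.8686/1 = 0.8686
n/ν for J = 1.424/2 = 0.7120
n/ν for G = 1.230/2 = 0.6150
n/ν for Z = 1.521/2 = 0.7605
Smallest n/ν is G → limiting reagent.
n(A) = (1/2) × 1.230 = 0.6150 mol

0.6150 mol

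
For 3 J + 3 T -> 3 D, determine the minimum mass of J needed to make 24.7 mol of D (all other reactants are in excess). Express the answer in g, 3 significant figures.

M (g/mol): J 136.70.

n(D) = 24.70 mol
n(J) = (3/3) × 24.70 = 24.70 mol
mass = 24.70 × 136.70 = 3376 g

3380 g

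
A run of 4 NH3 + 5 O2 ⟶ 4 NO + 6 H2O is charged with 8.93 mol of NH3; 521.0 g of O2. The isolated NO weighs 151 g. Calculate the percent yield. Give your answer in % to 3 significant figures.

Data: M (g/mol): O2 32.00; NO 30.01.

n(NH3) = 8.930 mol
n(O2) = 521.0 / 32.00 = 16.28 mol
n/ν → NH3: 2.233, O2: 3.256; NH3 is limiting.
theoretical n(NO) = (4/4) × 8.930 = 8.930 mol → 268.0 g
% yield = 151 / 268.0 × 100 = 56.34 %

56.3 %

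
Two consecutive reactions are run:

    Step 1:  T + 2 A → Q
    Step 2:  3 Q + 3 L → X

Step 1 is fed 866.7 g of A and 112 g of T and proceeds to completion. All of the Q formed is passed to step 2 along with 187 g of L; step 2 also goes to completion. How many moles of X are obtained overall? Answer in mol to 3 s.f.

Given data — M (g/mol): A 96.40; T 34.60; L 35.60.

Step 1:
n(A) = 866.7 / 96.40 = 8.991 mol
n(T) = 112.0 / 34.60 = 3.237 mol
n/ν for A = 8.991/2 = 4.496
n/ν for T = 3.237/1 = 3.237
Smallest n/ν is T → limiting reagent.
n(Q) produced = (1/1) × 3.237 = 3.237 mol
Step 2:
n(Q) available = 3.237 mol
n(L) = 187.0 / 35.60 = 5.253 mol
n/ν for Q = 3.237/3 = 1.079
n/ν for L = 5.253/3 = 1.751
Smallest n/ν is Q → limiting reagent.
n(X) = (1/3) × 3.237 = 1.079 mol

1.08 mol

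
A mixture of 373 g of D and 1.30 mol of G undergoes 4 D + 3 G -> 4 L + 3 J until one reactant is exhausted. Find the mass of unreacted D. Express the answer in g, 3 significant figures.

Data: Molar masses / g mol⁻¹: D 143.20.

n(D) = 373.0 / 143.20 = 2.605 mol
n(G) = 1.300 mol
n/ν → D: 0.6513, G: 0.4333; G is limiting.
D consumed = (4/3) × 1.300 = 1.733 mol
D remaining = 2.605 − 1.733 = 0.8720 mol
mass = 0.8720 × 143.20 = 124.9 g

125 g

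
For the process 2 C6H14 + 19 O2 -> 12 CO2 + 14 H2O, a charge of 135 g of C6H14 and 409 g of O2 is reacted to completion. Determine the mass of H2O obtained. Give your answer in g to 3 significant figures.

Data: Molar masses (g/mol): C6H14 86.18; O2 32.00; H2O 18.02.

n(C6H14) = 135.0 / 86.18 = 1.566 mol
n(O2) = 409.0 / 32.00 = 12.78 mol
n/ν for C6H14 = 1.566/2 = 0.7830
n/ν for O2 = 12.78/19 = 0.6726
Smallest n/ν is O2 → limiting reagent.
n(H2O) = (14/19) × 12.78 = 9.417 mol
mass = 9.417 × 18.02 = 169.7 g

170 g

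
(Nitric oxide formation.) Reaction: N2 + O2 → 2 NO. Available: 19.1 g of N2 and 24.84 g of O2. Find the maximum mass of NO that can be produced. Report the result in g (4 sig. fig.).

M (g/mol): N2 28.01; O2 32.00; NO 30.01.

40.93 g

n(N2) = 19.10 / 28.01 = 0.6819 mol
n(O2) = 24.84 / 32.00 = 0.7763 mol
n/ν for N2 = 0.6819/1 = 0.6819
n/ν for O2 = 0.7763/1 = 0.7763
Smallest n/ν is N2 → limiting reagent.
n(NO) = (2/1) × 0.6819 = 1.364 mol
mass = 1.364 × 30.01 = 40.93 g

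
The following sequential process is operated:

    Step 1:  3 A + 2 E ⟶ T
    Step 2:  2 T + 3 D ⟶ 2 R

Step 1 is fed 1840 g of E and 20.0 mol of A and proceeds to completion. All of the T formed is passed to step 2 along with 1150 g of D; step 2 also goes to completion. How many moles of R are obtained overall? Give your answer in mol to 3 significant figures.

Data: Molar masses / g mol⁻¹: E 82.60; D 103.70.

6.67 mol

Step 1:
n(E) = 1840 / 82.60 = 22.28 mol
n(A) = 20.00 mol
n/ν for E = 22.28/2 = 11.14
n/ν for A = 20.00/3 = 6.667
Smallest n/ν is A → limiting reagent.
n(T) produced = (1/3) × 20.00 = 6.667 mol
Step 2:
n(T) available = 6.667 mol
n(D) = 1150 / 103.70 = 11.09 mol
n/ν for T = 6.667/2 = 3.334
n/ν for D = 11.09/3 = 3.697
Smallest n/ν is T → limiting reagent.
n(R) = (2/2) × 6.667 = 6.667 mol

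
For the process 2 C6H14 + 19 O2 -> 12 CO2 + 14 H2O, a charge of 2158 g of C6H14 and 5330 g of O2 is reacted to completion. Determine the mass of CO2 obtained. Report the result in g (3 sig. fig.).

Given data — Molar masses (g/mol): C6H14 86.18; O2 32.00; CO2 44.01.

4630 g

n(C6H14) = 2158 / 86.18 = 25.04 mol
n(O2) = 5330 / 32.00 = 166.6 mol
n/ν for C6H14 = 25.04/2 = 12.52
n/ν for O2 = 166.6/19 = 8.768
Smallest n/ν is O2 → limiting reagent.
n(CO2) = (12/19) × 166.6 = 105.2 mol
mass = 105.2 × 44.01 = 4630 g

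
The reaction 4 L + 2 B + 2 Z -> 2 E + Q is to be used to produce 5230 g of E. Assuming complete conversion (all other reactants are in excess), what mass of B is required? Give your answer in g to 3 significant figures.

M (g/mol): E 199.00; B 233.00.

6120 g

n(E) = 5230 / 199.00 = 26.28 mol
n(B) = (2/2) × 26.28 = 26.28 mol
mass = 26.28 × 233.00 = 6123 g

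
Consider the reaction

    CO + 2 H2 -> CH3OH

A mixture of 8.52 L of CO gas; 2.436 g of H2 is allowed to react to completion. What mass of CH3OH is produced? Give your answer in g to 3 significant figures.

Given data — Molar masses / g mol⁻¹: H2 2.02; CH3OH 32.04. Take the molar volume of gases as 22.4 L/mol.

n(CO) = 8.520 / 22.4 = 0.3804 mol
n(H2) = 2.436 / 2.02 = 1.206 mol
n/ν → CO: 0.3804, H2: 0.6030; CO is limiting.
n(CH3OH) = (1/1) × 0.3804 = 0.3804 mol
mass = 0.3804 × 32.04 = 12.19 g

12.2 g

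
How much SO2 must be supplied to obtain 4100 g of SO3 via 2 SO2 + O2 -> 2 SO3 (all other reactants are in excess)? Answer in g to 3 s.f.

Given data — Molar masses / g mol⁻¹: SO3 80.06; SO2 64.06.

n(SO3) = 4100 / 80.06 = 51.21 mol
n(SO2) = (2/2) × 51.21 = 51.21 mol
mass = 51.21 × 64.06 = 3281 g

3280 g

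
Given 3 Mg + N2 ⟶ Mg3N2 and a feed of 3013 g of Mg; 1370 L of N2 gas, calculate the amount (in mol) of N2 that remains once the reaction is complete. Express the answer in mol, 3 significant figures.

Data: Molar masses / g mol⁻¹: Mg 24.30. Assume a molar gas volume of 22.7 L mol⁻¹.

n(Mg) = 3013 / 24.30 = 124.0 mol
n(N2) = 1370 / 22.7 = 60.35 mol
n/ν for Mg = 124.0/3 = 41.33
n/ν for N2 = 60.35/1 = 60.35
Smallest n/ν is Mg → limiting reagent.
N2 consumed = (1/3) × 124.0 = 41.33 mol
N2 remaining = 60.35 − 41.33 = 19.02 mol

19.0 mol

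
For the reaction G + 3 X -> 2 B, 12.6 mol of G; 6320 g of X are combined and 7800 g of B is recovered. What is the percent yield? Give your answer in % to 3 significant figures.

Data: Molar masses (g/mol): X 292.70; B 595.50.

n(G) = 12.60 mol
n(X) = 6320 / 292.70 = 21.59 mol
n/ν → G: 12.60, X: 7.197; X is limiting.
theoretical n(B) = (2/3) × 21.59 = 14.39 mol → 8569 g
% yield = 7800 / 8569 × 100 = 91.03 %

91.0 %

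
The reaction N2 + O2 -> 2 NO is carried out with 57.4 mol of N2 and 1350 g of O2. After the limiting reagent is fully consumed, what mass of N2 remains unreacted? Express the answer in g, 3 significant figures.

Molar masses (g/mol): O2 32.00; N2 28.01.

n(N2) = 57.40 mol
n(O2) = 1350 / 32.00 = 42.19 mol
n/ν → N2: 57.40, O2: 42.19; O2 is limiting.
N2 consumed = (1/1) × 42.19 = 42.19 mol
N2 remaining = 57.40 − 42.19 = 15.21 mol
mass = 15.21 × 28.01 = 426.0 g

426 g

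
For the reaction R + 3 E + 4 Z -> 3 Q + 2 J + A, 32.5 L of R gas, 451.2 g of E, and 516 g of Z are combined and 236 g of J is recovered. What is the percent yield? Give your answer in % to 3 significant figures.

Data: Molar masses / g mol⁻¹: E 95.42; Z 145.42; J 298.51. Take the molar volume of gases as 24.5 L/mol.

44.6 %

n(R) = 32.50 / 24.5 = 1.327 mol
n(E) = 451.2 / 95.42 = 4.729 mol
n(Z) = 516.0 / 145.42 = 3.548 mol
n/ν for R = 1.327/1 = 1.327
n/ν for E = 4.729/3 = 1.576
n/ν for Z = 3.548/4 = 0.8870
Smallest n/ν is Z → limiting reagent.
theoretical n(J) = (2/4) × 3.548 = 1.774 mol → 529.6 g
% yield = 236 / 529.6 × 100 = 44.56 %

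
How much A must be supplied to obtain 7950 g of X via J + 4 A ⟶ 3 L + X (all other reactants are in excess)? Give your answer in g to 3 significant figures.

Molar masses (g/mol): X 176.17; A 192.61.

34800 g

n(X) = 7950 / 176.17 = 45.13 mol
n(A) = (4/1) × 45.13 = 180.5 mol
mass = 180.5 × 192.61 = 34770 g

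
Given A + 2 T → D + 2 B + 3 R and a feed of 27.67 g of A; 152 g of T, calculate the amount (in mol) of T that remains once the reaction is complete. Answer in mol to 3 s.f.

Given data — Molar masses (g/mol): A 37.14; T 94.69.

0.115 mol

n(A) = 27.67 / 37.14 = 0.7450 mol
n(T) = 152.0 / 94.69 = 1.605 mol
n/ν for A = 0.7450/1 = 0.7450
n/ν for T = 1.605/2 = 0.8025
Smallest n/ν is A → limiting reagent.
T consumed = (2/1) × 0.7450 = 1.490 mol
T remaining = 1.605 − 1.490 = 0.1150 mol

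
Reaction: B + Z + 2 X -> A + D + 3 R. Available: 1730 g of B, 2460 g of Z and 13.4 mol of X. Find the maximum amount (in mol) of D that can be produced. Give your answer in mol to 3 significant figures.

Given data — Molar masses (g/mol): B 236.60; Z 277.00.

n(B) = 1730 / 236.60 = 7.312 mol
n(Z) = 2460 / 277.00 = 8.881 mol
n(X) = 13.40 mol
n/ν for B = 7.312/1 = 7.312
n/ν for Z = 8.881/1 = 8.881
n/ν for X = 13.40/2 = 6.700
Smallest n/ν is X → limiting reagent.
n(D) = (1/2) × 13.40 = 6.700 mol

6.70 mol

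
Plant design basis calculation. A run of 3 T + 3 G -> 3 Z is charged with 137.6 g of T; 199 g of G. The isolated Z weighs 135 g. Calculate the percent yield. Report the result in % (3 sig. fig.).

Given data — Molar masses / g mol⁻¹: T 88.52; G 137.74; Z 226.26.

41.3 %

n(T) = 137.6 / 88.52 = 1.554 mol
n(G) = 199.0 / 137.74 = 1.445 mol
n/ν for T = 1.554/3 = 0.5180
n/ν for G = 1.445/3 = 0.4817
Smallest n/ν is G → limiting reagent.
theoretical n(Z) = (3/3) × 1.445 = 1.445 mol → 326.9 g
% yield = 135 / 326.9 × 100 = 41.30 %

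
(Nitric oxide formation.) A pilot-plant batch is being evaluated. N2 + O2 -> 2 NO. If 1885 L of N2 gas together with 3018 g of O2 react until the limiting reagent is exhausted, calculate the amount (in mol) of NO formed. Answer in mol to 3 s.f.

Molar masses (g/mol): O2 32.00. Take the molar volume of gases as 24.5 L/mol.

n(N2) = 1885 / 24.5 = 76.94 mol
n(O2) = 3018 / 32.00 = 94.31 mol
n/ν for N2 = 76.94/1 = 76.94
n/ν for O2 = 94.31/1 = 94.31
Smallest n/ν is N2 → limiting reagent.
n(NO) = (2/1) × 76.94 = 153.9 mol

154 mol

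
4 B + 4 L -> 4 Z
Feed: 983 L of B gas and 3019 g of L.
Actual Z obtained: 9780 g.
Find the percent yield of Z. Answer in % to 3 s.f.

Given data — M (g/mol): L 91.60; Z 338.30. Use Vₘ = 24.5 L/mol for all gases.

87.7 %

n(B) = 983.0 / 24.5 = 40.12 mol
n(L) = 3019 / 91.60 = 32.96 mol
n/ν for B = 40.12/4 = 10.03
n/ν for L = 32.96/4 = 8.240
Smallest n/ν is L → limiting reagent.
theoretical n(Z) = (4/4) × 32.96 = 32.96 mol → 11150 g
% yield = 9780 / 11150 × 100 = 87.71 %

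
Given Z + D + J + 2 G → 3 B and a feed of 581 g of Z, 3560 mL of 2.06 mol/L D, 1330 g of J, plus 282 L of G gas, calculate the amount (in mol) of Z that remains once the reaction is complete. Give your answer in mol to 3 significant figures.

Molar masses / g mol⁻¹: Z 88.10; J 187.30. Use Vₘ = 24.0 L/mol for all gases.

0.720 mol

n(Z) = 581.0 / 88.10 = 6.595 mol
n(D) = 2.06 × 3560/1000 = 7.334 mol
n(J) = 1330 / 187.30 = 7.101 mol
n(G) = 282.0 / 24.0 = 11.75 mol
n/ν for Z = 6.595/1 = 6.595
n/ν for D = 7.334/1 = 7.334
n/ν for J = 7.101/1 = 7.101
n/ν for G = 11.75/2 = 5.875
Smallest n/ν is G → limiting reagent.
Z consumed = (1/2) × 11.75 = 5.875 mol
Z remaining = 6.595 − 5.875 = 0.7200 mol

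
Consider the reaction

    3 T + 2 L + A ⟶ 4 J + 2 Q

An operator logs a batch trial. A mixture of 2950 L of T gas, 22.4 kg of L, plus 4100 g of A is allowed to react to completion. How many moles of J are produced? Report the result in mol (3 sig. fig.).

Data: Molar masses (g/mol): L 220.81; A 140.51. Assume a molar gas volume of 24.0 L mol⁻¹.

117 mol

n(T) = 2950 / 24.0 = 122.9 mol
n(L) = 22.40×1000 / 220.81 = 101.4 mol
n(A) = 4100 / 140.51 = 29.18 mol
n/ν for T = 122.9/3 = 40.97
n/ν for L = 101.4/2 = 50.70
n/ν for A = 29.18/1 = 29.18
Smallest n/ν is A → limiting reagent.
n(J) = (4/1) × 29.18 = 116.7 mol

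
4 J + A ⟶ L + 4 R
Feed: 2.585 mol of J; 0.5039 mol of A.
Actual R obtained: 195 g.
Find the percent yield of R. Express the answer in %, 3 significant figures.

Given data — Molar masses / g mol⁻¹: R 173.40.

55.8 %

n(J) = 2.585 mol
n(A) = 0.5039 mol
n/ν → J: 0.6463, A: 0.5039; A is limiting.
theoretical n(R) = (4/1) × 0.5039 = 2.016 mol → 349.6 g
% yield = 195 / 349.6 × 100 = 55.78 %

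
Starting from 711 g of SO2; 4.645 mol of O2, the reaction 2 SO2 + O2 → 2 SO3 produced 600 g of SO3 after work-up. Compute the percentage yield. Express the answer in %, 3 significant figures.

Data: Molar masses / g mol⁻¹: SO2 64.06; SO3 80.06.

n(SO2) = 711.0 / 64.06 = 11.10 mol
n(O2) = 4.645 mol
n/ν → SO2: 5.550, O2: 4.645; O2 is limiting.
theoretical n(SO3) = (2/1) × 4.645 = 9.290 mol → 743.8 g
% yield = 600 / 743.8 × 100 = 80.67 %

80.7 %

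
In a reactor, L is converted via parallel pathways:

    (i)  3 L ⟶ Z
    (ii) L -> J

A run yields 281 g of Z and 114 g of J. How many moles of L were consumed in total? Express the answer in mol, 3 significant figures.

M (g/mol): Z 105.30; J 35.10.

n(Z) = 281 / 105.30 = 2.669 mol
n(J) = 114 / 35.10 = 3.248 mol
n(L) via (i) = (3/1)×2.669 = 8.007 mol
n(L) via (ii) = (1/1)×3.248 = 3.248 mol
total n(L) = 8.007 + 3.248 = 11.26 mol

11.3 mol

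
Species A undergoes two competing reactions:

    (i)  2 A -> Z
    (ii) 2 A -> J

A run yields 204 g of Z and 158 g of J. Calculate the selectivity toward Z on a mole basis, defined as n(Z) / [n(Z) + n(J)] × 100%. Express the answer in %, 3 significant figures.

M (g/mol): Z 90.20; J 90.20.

n(Z) = 204 / 90.20 = 2.262 mol
n(J) = 158 / 90.20 = 1.752 mol
selectivity = 2.262/(2.262+1.752) × 100 = 56.35 %

56.4 %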